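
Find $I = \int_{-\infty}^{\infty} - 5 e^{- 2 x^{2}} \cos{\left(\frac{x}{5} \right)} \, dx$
$- \frac{5 \sqrt{2} \sqrt{\pi}}{2 e^{\frac{1}{200}}}$

Define $I(b) = \int_{-\infty}^{\infty} - 5 e^{- 2 x^{2}} \cos{\left(b x \right)} \, dx$.

Differentiating under the integral sign,
$$I'(b) = \int_{-\infty}^{\infty} 5 x e^{- 2 x^{2}} \sin{\left(b x \right)} \, dx.$$

Integrate $\int_{-\infty}^{\infty} x \sin(b x)\, e^{- 2 x^{2}}\, dx$ by parts with $u = \sin(b x)$ and $dv = x\, e^{- 2 x^{2}}\, dx$, giving $v = - \frac{e^{- 2 x^{2}}}{4}$. The boundary term vanishes and
$$\int_{-\infty}^{\infty} x \sin(b x)\, e^{- 2 x^{2}}\, dx = \frac{b}{4} \int_{-\infty}^{\infty} \cos(b x)\, e^{- 2 x^{2}}\, dx,$$
so $I'(b) = - \frac{b}{4}\, I(b)$.

This is a separable first-order ODE; solving with the initial condition $I(0) = \int_{-\infty}^{\infty} - 5 e^{- 2 x^{2}}\,dx = - \frac{5 \sqrt{2} \sqrt{\pi}}{2}$ gives
$$I(b) = - \frac{5 \sqrt{2} \sqrt{\pi} e^{- \frac{b^{2}}{8}}}{2}.$$

Setting $b = \frac{1}{5}$:
$$I = - \frac{5 \sqrt{2} \sqrt{\pi}}{2 e^{\frac{1}{200}}}.$$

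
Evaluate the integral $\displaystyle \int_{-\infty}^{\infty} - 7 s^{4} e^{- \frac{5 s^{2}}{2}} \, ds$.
$- \frac{21 \sqrt{10} \sqrt{\pi}}{125}$

Begin with the known integral
$$J(a) = \int_{-\infty}^{\infty} - 7 e^{- a s^{2}} \, ds = - \frac{7 \sqrt{\pi}}{\sqrt{a}}.$$

Differentiating under the integral sign brings down a factor of $(-s^2)$:
$$\frac{dJ}{da} = \int_{-\infty}^{\infty} 7 s^{2} e^{- a s^{2}} \, ds = \frac{7 \sqrt{\pi}}{2 a^{\frac{3}{2}}}.$$

Repeating twice in total — each differentiation brings down another $(-s^2)$ — gives
$$\frac{d^{2}J}{da^{2}} = \int_{-\infty}^{\infty} - 7 s^{4} e^{- a s^{2}} \, ds = - \frac{21 \sqrt{\pi}}{4 a^{\frac{5}{2}}},$$
and the integrand here is exactly the target integrand, so $I = - \frac{21 \sqrt{\pi}}{4 a^{\frac{5}{2}}}$.

Setting $a = \frac{5}{2}$:
$$I = - \frac{21 \sqrt{10} \sqrt{\pi}}{125}.$$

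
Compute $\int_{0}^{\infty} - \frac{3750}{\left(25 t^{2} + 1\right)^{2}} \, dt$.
$- \frac{375 \pi}{2}$

Begin with the known result
$$J(a) = \int_{0}^{\infty} - \frac{6}{a^{2} + t^{2}} \, dt = - \frac{3 \pi}{a}.$$

Differentiating under the integral sign with respect to $a$,
$$\frac{dJ}{da} = \int_{0}^{\infty} \frac{12 a}{\left(a^{2} + t^{2}\right)^{2}} \, dt = \frac{3 \pi}{a^{2}},$$
so $\int_{0}^{\infty} - \frac{6}{\left(a^{2} + t^{2}\right)^{2}} \, dt = - \frac{3 \pi}{2 a^{3}}$.

Setting $a = \frac{1}{5}$:
$$I = - \frac{375 \pi}{2}.$$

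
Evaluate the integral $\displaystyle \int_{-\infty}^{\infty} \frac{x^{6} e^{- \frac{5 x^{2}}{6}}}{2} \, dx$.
$\frac{81 \sqrt{30} \sqrt{\pi}}{250}$

Start from the elementary integral
$$J(a) = \int_{-\infty}^{\infty} \frac{e^{- a x^{2}}}{2} \, dx = \frac{\sqrt{\pi}}{2 \sqrt{a}}.$$

Differentiating under the integral sign brings down a factor of $(-x^2)$:
$$\frac{dJ}{da} = \int_{-\infty}^{\infty} - \frac{x^{2} e^{- a x^{2}}}{2} \, dx = - \frac{\sqrt{\pi}}{4 a^{\frac{3}{2}}}.$$

Repeating $3$ times in total — each differentiation brings down another $(-x^2)$ — gives
$$\frac{d^{3}J}{da^{3}} = \int_{-\infty}^{\infty} - \frac{x^{6} e^{- a x^{2}}}{2} \, dx = - \frac{15 \sqrt{\pi}}{16 a^{\frac{7}{2}}},$$
and the integrand here is $(-1)^{3}$ times the target integrand, so $I = (-1)^{3}\,\frac{d^{3}J}{da^{3}} = \frac{15 \sqrt{\pi}}{16 a^{\frac{7}{2}}}$.

Setting $a = \frac{5}{6}$:
$$I = \frac{81 \sqrt{30} \sqrt{\pi}}{250}.$$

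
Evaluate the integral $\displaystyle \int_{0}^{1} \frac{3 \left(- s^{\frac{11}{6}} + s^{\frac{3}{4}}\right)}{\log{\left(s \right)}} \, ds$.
$\log{\left(\frac{9261}{39304} \right)}$

Consider the one-parameter family: let $I(a) = \int_{0}^{1} \frac{3 \left(- s^{\frac{11}{6}} + s^{a}\right)}{\log{\left(s \right)}} \, ds$.

Since $\dfrac{\partial}{\partial a}\,s^{a} = s^{a} \ln s$, the $\ln s$ in the denominator cancels and
$$\frac{dI}{da} = \int_{0}^{1} 3 s^{a} \, ds = 3 \left[\frac{s^{a+1}}{a+1}\right]_0^1 = \frac{3}{a + 1}.$$

Integrating with respect to $a$ gives $I(a) = \log{\left(\frac{216 \left(a + 1\right)^{3}}{4913} \right)} + C$.

At $a = \frac{11}{6}$ the integrand is identically $0$, so $I(\frac{11}{6}) = 0$. The closed form gives $0$, hence $C = 0$.

Setting $a = \frac{3}{4}$:
$$I = \log{\left(\frac{9261}{39304} \right)}.$$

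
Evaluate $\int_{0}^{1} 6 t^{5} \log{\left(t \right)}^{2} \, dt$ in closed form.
$\frac{1}{18}$

Consider the simpler parametrised integral
$$J(a) = \int_{0}^{1} 6 t^{a} \, dt = \frac{6}{a + 1}.$$

Differentiating under the integral sign brings down a factor of $\ln t$:
$$\frac{dJ}{da} = \int_{0}^{1} 6 t^{a} \log{\left(t \right)} \, dt = - \frac{6}{\left(a + 1\right)^{2}}.$$

Repeating twice in total — each differentiation brings down another $\ln t$ — gives
$$\frac{d^{2}J}{da^{2}} = \int_{0}^{1} 6 t^{a} \log{\left(t \right)}^{2} \, dt = \frac{12}{\left(a + 1\right)^{3}},$$
and the integrand here is exactly the target integrand, so $I = \frac{12}{\left(a + 1\right)^{3}}$.

Setting $a = 5$:
$$I = \frac{1}{18}.$$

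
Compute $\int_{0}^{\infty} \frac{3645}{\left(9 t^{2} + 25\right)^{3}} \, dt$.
$\frac{729 \pi}{10000}$

Start from the standard arctangent integral
$$J(a) = \int_{0}^{\infty} \frac{5}{a^{2} + t^{2}} \, dt = \frac{5 \pi}{2 a}.$$

Differentiating under the integral sign with respect to $a$,
$$\frac{dJ}{da} = \int_{0}^{\infty} - \frac{10 a}{\left(a^{2} + t^{2}\right)^{2}} \, dt = - \frac{5 \pi}{2 a^{2}},$$
so $\int_{0}^{\infty} \frac{5}{\left(a^{2} + t^{2}\right)^{2}} \, dt = \frac{5 \pi}{4 a^{3}}$.

Repeating — each differentiation of $1/(t^2+a^2)^j$ produces $-2ja/(t^2+a^2)^{j+1}$ — and dividing through by $-2ja$ at each step yields, after $2$ differentiations in total,
$$\int_{0}^{\infty} \frac{5}{\left(a^{2} + t^{2}\right)^{3}} \, dt = \frac{15 \pi}{16 a^{5}}.$$

Setting $a = \frac{5}{3}$:
$$I = \frac{729 \pi}{10000}.$$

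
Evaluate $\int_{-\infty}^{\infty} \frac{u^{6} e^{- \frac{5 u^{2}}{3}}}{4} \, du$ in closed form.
$\frac{81 \sqrt{15} \sqrt{\pi}}{4000}$

Start from the elementary integral
$$J(a) = \int_{-\infty}^{\infty} \frac{e^{- a u^{2}}}{4} \, du = \frac{\sqrt{\pi}}{4 \sqrt{a}}.$$

Differentiating under the integral sign brings down a factor of $(-u^2)$:
$$\frac{dJ}{da} = \int_{-\infty}^{\infty} - \frac{u^{2} e^{- a u^{2}}}{4} \, du = - \frac{\sqrt{\pi}}{8 a^{\frac{3}{2}}}.$$

Repeating $3$ times in total — each differentiation brings down another $(-u^2)$ — gives
$$\frac{d^{3}J}{da^{3}} = \int_{-\infty}^{\infty} - \frac{u^{6} e^{- a u^{2}}}{4} \, du = - \frac{15 \sqrt{\pi}}{32 a^{\frac{7}{2}}},$$
and the integrand here is $(-1)^{3}$ times the target integrand, so $I = (-1)^{3}\,\frac{d^{3}J}{da^{3}} = \frac{15 \sqrt{\pi}}{32 a^{\frac{7}{2}}}$.

Setting $a = \frac{5}{3}$:
$$I = \frac{81 \sqrt{15} \sqrt{\pi}}{4000}.$$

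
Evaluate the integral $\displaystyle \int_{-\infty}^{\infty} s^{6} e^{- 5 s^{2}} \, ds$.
$\frac{3 \sqrt{5} \sqrt{\pi}}{1000}$

Start from the elementary integral
$$J(a) = \int_{-\infty}^{\infty} e^{- a s^{2}} \, ds = \frac{\sqrt{\pi}}{\sqrt{a}}.$$

Differentiating under the integral sign brings down a factor of $(-s^2)$:
$$\frac{dJ}{da} = \int_{-\infty}^{\infty} - s^{2} e^{- a s^{2}} \, ds = - \frac{\sqrt{\pi}}{2 a^{\frac{3}{2}}}.$$

Repeating $3$ times in total — each differentiation brings down another $(-s^2)$ — gives
$$\frac{d^{3}J}{da^{3}} = \int_{-\infty}^{\infty} - s^{6} e^{- a s^{2}} \, ds = - \frac{15 \sqrt{\pi}}{8 a^{\frac{7}{2}}},$$
and the integrand here is $(-1)^{3}$ times the target integrand, so $I = (-1)^{3}\,\frac{d^{3}J}{da^{3}} = \frac{15 \sqrt{\pi}}{8 a^{\frac{7}{2}}}$.

Setting $a = 5$:
$$I = \frac{3 \sqrt{5} \sqrt{\pi}}{1000}.$$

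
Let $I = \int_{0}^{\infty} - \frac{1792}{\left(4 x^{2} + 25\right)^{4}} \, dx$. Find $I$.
$- \frac{28 \pi}{15625}$

Start from the standard arctangent integral
$$J(a) = \int_{0}^{\infty} - \frac{7}{a^{2} + x^{2}} \, dx = - \frac{7 \pi}{2 a}.$$

Differentiating under the integral sign with respect to $a$,
$$\frac{dJ}{da} = \int_{0}^{\infty} \frac{14 a}{\left(a^{2} + x^{2}\right)^{2}} \, dx = \frac{7 \pi}{2 a^{2}},$$
so $\int_{0}^{\infty} - \frac{7}{\left(a^{2} + x^{2}\right)^{2}} \, dx = - \frac{7 \pi}{4 a^{3}}$.

Repeating — each differentiation of $1/(x^2+a^2)^j$ produces $-2ja/(x^2+a^2)^{j+1}$ — and dividing through by $-2ja$ at each step yields, after $3$ differentiations in total,
$$\int_{0}^{\infty} - \frac{7}{\left(a^{2} + x^{2}\right)^{4}} \, dx = - \frac{35 \pi}{32 a^{7}}.$$

Setting $a = \frac{5}{2}$:
$$I = - \frac{28 \pi}{15625}.$$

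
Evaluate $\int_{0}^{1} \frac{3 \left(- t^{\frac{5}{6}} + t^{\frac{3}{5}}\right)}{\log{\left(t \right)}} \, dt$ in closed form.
$\log{\left(\frac{110592}{166375} \right)}$

Introduce a parameter $a$ in the exponent: let $I(a) = \int_{0}^{1} \frac{3 \left(- t^{\frac{5}{6}} + t^{a}\right)}{\log{\left(t \right)}} \, dt$.

Since $\dfrac{\partial}{\partial a}\,t^{a} = t^{a} \ln t$, the $\ln t$ in the denominator cancels and
$$\frac{dI}{da} = \int_{0}^{1} 3 t^{a} \, dt = 3 \left[\frac{t^{a+1}}{a+1}\right]_0^1 = \frac{3}{a + 1}.$$

Integrating with respect to $a$ gives $I(a) = \log{\left(\frac{216 \left(a + 1\right)^{3}}{1331} \right)} + C$.

At $a = \frac{5}{6}$ the integrand is identically $0$, so $I(\frac{5}{6}) = 0$. The closed form gives $0$, hence $C = 0$.

Setting $a = \frac{3}{5}$:
$$I = \log{\left(\frac{110592}{166375} \right)}.$$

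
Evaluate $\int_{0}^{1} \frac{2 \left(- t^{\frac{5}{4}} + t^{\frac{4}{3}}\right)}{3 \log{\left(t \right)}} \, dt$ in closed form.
$\log{\left(\frac{2 \sqrt[3]{98}}{9} \right)}$

Introduce a parameter $a$ in the exponent: let $I(a) = \int_{0}^{1} \frac{2 \left(- t^{\frac{5}{4}} + t^{a}\right)}{3 \log{\left(t \right)}} \, dt$.

Since $\dfrac{\partial}{\partial a}\,t^{a} = t^{a} \ln t$, the $\ln t$ in the denominator cancels and
$$\frac{dI}{da} = \int_{0}^{1} \frac{2}{3} t^{a} \, dt = \frac{2}{3} \left[\frac{t^{a+1}}{a+1}\right]_0^1 = \frac{2}{3 \left(a + 1\right)}.$$

Integrating with respect to $a$ gives $I(a) = \frac{2 \log{\left(\frac{4 a}{9} + \frac{4}{9} \right)}}{3} + C$.

At $a = \frac{5}{4}$ the integrand is identically $0$, so $I(\frac{5}{4}) = 0$. The closed form gives $0$, hence $C = 0$.

Setting $a = \frac{4}{3}$:
$$I = \log{\left(\frac{2 \sqrt[3]{98}}{9} \right)}.$$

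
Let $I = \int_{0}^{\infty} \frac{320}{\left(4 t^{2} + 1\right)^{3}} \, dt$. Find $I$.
$30 \pi$

Recall the elementary integral
$$J(a) = \int_{0}^{\infty} \frac{5}{a^{2} + t^{2}} \, dt = \frac{5 \pi}{2 a}.$$

Differentiating under the integral sign with respect to $a$,
$$\frac{dJ}{da} = \int_{0}^{\infty} - \frac{10 a}{\left(a^{2} + t^{2}\right)^{2}} \, dt = - \frac{5 \pi}{2 a^{2}},$$
so $\int_{0}^{\infty} \frac{5}{\left(a^{2} + t^{2}\right)^{2}} \, dt = \frac{5 \pi}{4 a^{3}}$.

Repeating — each differentiation of $1/(t^2+a^2)^j$ produces $-2ja/(t^2+a^2)^{j+1}$ — and dividing through by $-2ja$ at each step yields, after $2$ differentiations in total,
$$\int_{0}^{\infty} \frac{5}{\left(a^{2} + t^{2}\right)^{3}} \, dt = \frac{15 \pi}{16 a^{5}}.$$

Setting $a = \frac{1}{2}$:
$$I = 30 \pi.$$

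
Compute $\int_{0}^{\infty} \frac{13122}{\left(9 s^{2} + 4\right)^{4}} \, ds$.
$\frac{10935 \pi}{2048}$

Begin with the known result
$$J(a) = \int_{0}^{\infty} \frac{2}{a^{2} + s^{2}} \, ds = \frac{\pi}{a}.$$

Differentiating under the integral sign with respect to $a$,
$$\frac{dJ}{da} = \int_{0}^{\infty} - \frac{4 a}{\left(a^{2} + s^{2}\right)^{2}} \, ds = - \frac{\pi}{a^{2}},$$
so $\int_{0}^{\infty} \frac{2}{\left(a^{2} + s^{2}\right)^{2}} \, ds = \frac{\pi}{2 a^{3}}$.

Repeating — each differentiation of $1/(s^2+a^2)^j$ produces $-2ja/(s^2+a^2)^{j+1}$ — and dividing through by $-2ja$ at each step yields, after $3$ differentiations in total,
$$\int_{0}^{\infty} \frac{2}{\left(a^{2} + s^{2}\right)^{4}} \, ds = \frac{5 \pi}{16 a^{7}}.$$

Setting $a = \frac{2}{3}$:
$$I = \frac{10935 \pi}{2048}.$$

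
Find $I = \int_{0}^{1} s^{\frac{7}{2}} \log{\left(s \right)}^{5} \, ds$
$- \frac{2560}{177147}$

Start from the elementary integral
$$J(a) = \int_{0}^{1} s^{a} \, ds = \frac{1}{a + 1}.$$

Differentiating under the integral sign brings down a factor of $\ln s$:
$$\frac{dJ}{da} = \int_{0}^{1} s^{a} \log{\left(s \right)} \, ds = - \frac{1}{\left(a + 1\right)^{2}}.$$

Repeating $5$ times in total — each differentiation brings down another $\ln s$ — gives
$$\frac{d^{5}J}{da^{5}} = \int_{0}^{1} s^{a} \log{\left(s \right)}^{5} \, ds = - \frac{120}{\left(a + 1\right)^{6}},$$
and the integrand here is exactly the target integrand, so $I = - \frac{120}{\left(a + 1\right)^{6}}$.

Setting $a = \frac{7}{2}$:
$$I = - \frac{2560}{177147}.$$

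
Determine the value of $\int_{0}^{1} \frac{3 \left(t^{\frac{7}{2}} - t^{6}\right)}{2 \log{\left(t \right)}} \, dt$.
$\log{\left(\frac{27 \sqrt{14}}{196} \right)}$

Replace the exponent $\frac{7}{2}$ by a parameter $a$: let $I(a) = \int_{0}^{1} \frac{3 \left(- t^{6} + t^{a}\right)}{2 \log{\left(t \right)}} \, dt$.

Since $\dfrac{\partial}{\partial a}\,t^{a} = t^{a} \ln t$, the $\ln t$ in the denominator cancels and
$$\frac{dI}{da} = \int_{0}^{1} \frac{3}{2} t^{a} \, dt = \frac{3}{2} \left[\frac{t^{a+1}}{a+1}\right]_0^1 = \frac{3}{2 \left(a + 1\right)}.$$

Integrating with respect to $a$ gives $I(a) = \frac{3 \log{\left(a + 1 \right)}}{2} - \frac{3 \log{\left(7 \right)}}{2} + C$.

At $a = 6$ the integrand is identically $0$, so $I(6) = 0$. The closed form gives $0$, hence $C = 0$.

Setting $a = \frac{7}{2}$:
$$I = \log{\left(\frac{27 \sqrt{14}}{196} \right)}.$$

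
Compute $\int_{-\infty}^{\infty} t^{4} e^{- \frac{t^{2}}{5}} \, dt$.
$\frac{75 \sqrt{5} \sqrt{\pi}}{4}$

Consider the simpler parametrised integral
$$J(a) = \int_{-\infty}^{\infty} e^{- a t^{2}} \, dt = \frac{\sqrt{\pi}}{\sqrt{a}}.$$

Differentiating under the integral sign brings down a factor of $(-t^2)$:
$$\frac{dJ}{da} = \int_{-\infty}^{\infty} - t^{2} e^{- a t^{2}} \, dt = - \frac{\sqrt{\pi}}{2 a^{\frac{3}{2}}}.$$

Repeating twice in total — each differentiation brings down another $(-t^2)$ — gives
$$\frac{d^{2}J}{da^{2}} = \int_{-\infty}^{\infty} t^{4} e^{- a t^{2}} \, dt = \frac{3 \sqrt{\pi}}{4 a^{\frac{5}{2}}},$$
and the integrand here is exactly the target integrand, so $I = \frac{3 \sqrt{\pi}}{4 a^{\frac{5}{2}}}$.

Setting $a = \frac{1}{5}$:
$$I = \frac{75 \sqrt{5} \sqrt{\pi}}{4}.$$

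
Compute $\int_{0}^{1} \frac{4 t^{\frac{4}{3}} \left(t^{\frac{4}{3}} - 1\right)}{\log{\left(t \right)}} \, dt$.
$- \log{\left(\frac{2401}{14641} \right)}$

Consider the one-parameter family: let $I(a) = \int_{0}^{1} \frac{4 \left(t^{\frac{8}{3}} - t^{a}\right)}{\log{\left(t \right)}} \, dt$.

Since $\dfrac{\partial}{\partial a}\,t^{a} = t^{a} \ln t$, the $\ln t$ in the denominator cancels and
$$\frac{dI}{da} = \int_{0}^{1} -4 t^{a} \, dt = -4 \left[\frac{t^{a+1}}{a+1}\right]_0^1 = - \frac{4}{a + 1}.$$

Integrating with respect to $a$ gives $I(a) = - \log{\left(\frac{81 \left(a + 1\right)^{4}}{14641} \right)} + C$.

At $a = \frac{8}{3}$ the integrand is identically $0$, so $I(\frac{8}{3}) = 0$. The closed form gives $0$, hence $C = 0$.

Setting $a = \frac{4}{3}$:
$$I = - \log{\left(\frac{2401}{14641} \right)}.$$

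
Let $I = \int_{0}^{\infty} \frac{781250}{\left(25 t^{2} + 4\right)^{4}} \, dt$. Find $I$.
$\frac{390625 \pi}{2048}$

Start from the standard arctangent integral
$$J(a) = \int_{0}^{\infty} \frac{2}{a^{2} + t^{2}} \, dt = \frac{\pi}{a}.$$

Differentiating under the integral sign with respect to $a$,
$$\frac{dJ}{da} = \int_{0}^{\infty} - \frac{4 a}{\left(a^{2} + t^{2}\right)^{2}} \, dt = - \frac{\pi}{a^{2}},$$
so $\int_{0}^{\infty} \frac{2}{\left(a^{2} + t^{2}\right)^{2}} \, dt = \frac{\pi}{2 a^{3}}$.

Repeating — each differentiation of $1/(t^2+a^2)^j$ produces $-2ja/(t^2+a^2)^{j+1}$ — and dividing through by $-2ja$ at each step yields, after $3$ differentiations in total,
$$\int_{0}^{\infty} \frac{2}{\left(a^{2} + t^{2}\right)^{4}} \, dt = \frac{5 \pi}{16 a^{7}}.$$

Setting $a = \frac{2}{5}$:
$$I = \frac{390625 \pi}{2048}.$$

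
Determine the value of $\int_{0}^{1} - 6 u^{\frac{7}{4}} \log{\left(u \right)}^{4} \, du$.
$- \frac{147456}{161051}$

Start from the elementary integral
$$J(a) = \int_{0}^{1} - 6 u^{a} \, du = - \frac{6}{a + 1}.$$

Differentiating under the integral sign brings down a factor of $\ln u$:
$$\frac{dJ}{da} = \int_{0}^{1} - 6 u^{a} \log{\left(u \right)} \, du = \frac{6}{\left(a + 1\right)^{2}}.$$

Repeating $4$ times in total — each differentiation brings down another $\ln u$ — gives
$$\frac{d^{4}J}{da^{4}} = \int_{0}^{1} - 6 u^{a} \log{\left(u \right)}^{4} \, du = - \frac{144}{\left(a + 1\right)^{5}},$$
and the integrand here is exactly the target integrand, so $I = - \frac{144}{\left(a + 1\right)^{5}}$.

Setting $a = \frac{7}{4}$:
$$I = - \frac{147456}{161051}.$$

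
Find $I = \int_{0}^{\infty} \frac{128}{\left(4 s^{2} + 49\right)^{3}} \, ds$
$\frac{12 \pi}{16807}$

Start from the standard arctangent integral
$$J(a) = \int_{0}^{\infty} \frac{2}{a^{2} + s^{2}} \, ds = \frac{\pi}{a}.$$

Differentiating under the integral sign with respect to $a$,
$$\frac{dJ}{da} = \int_{0}^{\infty} - \frac{4 a}{\left(a^{2} + s^{2}\right)^{2}} \, ds = - \frac{\pi}{a^{2}},$$
so $\int_{0}^{\infty} \frac{2}{\left(a^{2} + s^{2}\right)^{2}} \, ds = \frac{\pi}{2 a^{3}}$.

Repeating — each differentiation of $1/(s^2+a^2)^j$ produces $-2ja/(s^2+a^2)^{j+1}$ — and dividing through by $-2ja$ at each step yields, after $2$ differentiations in total,
$$\int_{0}^{\infty} \frac{2}{\left(a^{2} + s^{2}\right)^{3}} \, ds = \frac{3 \pi}{8 a^{5}}.$$

Setting $a = \frac{7}{2}$:
$$I = \frac{12 \pi}{16807}.$$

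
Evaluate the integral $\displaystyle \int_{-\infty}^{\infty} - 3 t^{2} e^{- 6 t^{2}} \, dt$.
$- \frac{\sqrt{6} \sqrt{\pi}}{24}$

Begin with the known integral
$$J(a) = \int_{-\infty}^{\infty} - 3 e^{- a t^{2}} \, dt = - \frac{3 \sqrt{\pi}}{\sqrt{a}}.$$

Differentiating under the integral sign brings down a factor of $(-t^2)$:
$$\frac{dJ}{da} = \int_{-\infty}^{\infty} 3 t^{2} e^{- a t^{2}} \, dt = \frac{3 \sqrt{\pi}}{2 a^{\frac{3}{2}}}.$$

The integral on the left is $-I$, so $I = - \frac{3 \sqrt{\pi}}{2 a^{\frac{3}{2}}}$.

Setting $a = 6$:
$$I = - \frac{\sqrt{6} \sqrt{\pi}}{24}.$$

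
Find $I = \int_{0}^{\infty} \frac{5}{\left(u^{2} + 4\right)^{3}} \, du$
$\frac{15 \pi}{512}$

Recall the elementary integral
$$J(a) = \int_{0}^{\infty} \frac{5}{a^{2} + u^{2}} \, du = \frac{5 \pi}{2 a}.$$

Differentiating under the integral sign with respect to $a$,
$$\frac{dJ}{da} = \int_{0}^{\infty} - \frac{10 a}{\left(a^{2} + u^{2}\right)^{2}} \, du = - \frac{5 \pi}{2 a^{2}},$$
so $\int_{0}^{\infty} \frac{5}{\left(a^{2} + u^{2}\right)^{2}} \, du = \frac{5 \pi}{4 a^{3}}$.

Repeating — each differentiation of $1/(u^2+a^2)^j$ produces $-2ja/(u^2+a^2)^{j+1}$ — and dividing through by $-2ja$ at each step yields, after $2$ differentiations in total,
$$\int_{0}^{\infty} \frac{5}{\left(a^{2} + u^{2}\right)^{3}} \, du = \frac{15 \pi}{16 a^{5}}.$$

Setting $a = 2$:
$$I = \frac{15 \pi}{512}.$$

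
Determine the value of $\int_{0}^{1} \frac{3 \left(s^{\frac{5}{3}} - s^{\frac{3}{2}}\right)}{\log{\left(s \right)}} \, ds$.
$\log{\left(\frac{4096}{3375} \right)}$

Replace the exponent $\frac{5}{3}$ by a parameter $a$: let $I(a) = \int_{0}^{1} \frac{3 \left(- s^{\frac{3}{2}} + s^{a}\right)}{\log{\left(s \right)}} \, ds$.

Since $\dfrac{\partial}{\partial a}\,s^{a} = s^{a} \ln s$, the $\ln s$ in the denominator cancels and
$$\frac{dI}{da} = \int_{0}^{1} 3 s^{a} \, ds = 3 \left[\frac{s^{a+1}}{a+1}\right]_0^1 = \frac{3}{a + 1}.$$

Integrating with respect to $a$ gives $I(a) = \log{\left(\frac{8 \left(a + 1\right)^{3}}{125} \right)} + C$.

At $a = \frac{3}{2}$ the integrand is identically $0$, so $I(\frac{3}{2}) = 0$. The closed form gives $0$, hence $C = 0$.

Setting $a = \frac{5}{3}$:
$$I = \log{\left(\frac{4096}{3375} \right)}.$$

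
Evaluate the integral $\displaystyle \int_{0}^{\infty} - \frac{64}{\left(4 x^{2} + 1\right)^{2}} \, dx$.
$- 8 \pi$

Recall the elementary integral
$$J(a) = \int_{0}^{\infty} - \frac{4}{a^{2} + x^{2}} \, dx = - \frac{2 \pi}{a}.$$

Differentiating under the integral sign with respect to $a$,
$$\frac{dJ}{da} = \int_{0}^{\infty} \frac{8 a}{\left(a^{2} + x^{2}\right)^{2}} \, dx = \frac{2 \pi}{a^{2}},$$
so $\int_{0}^{\infty} - \frac{4}{\left(a^{2} + x^{2}\right)^{2}} \, dx = - \frac{\pi}{a^{3}}$.

Setting $a = \frac{1}{2}$:
$$I = - 8 \pi.$$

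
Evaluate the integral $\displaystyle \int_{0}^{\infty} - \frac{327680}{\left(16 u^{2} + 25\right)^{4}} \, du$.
$- \frac{512 \pi}{3125}$

Start from the standard arctangent integral
$$J(a) = \int_{0}^{\infty} - \frac{5}{a^{2} + u^{2}} \, du = - \frac{5 \pi}{2 a}.$$

Differentiating under the integral sign with respect to $a$,
$$\frac{dJ}{da} = \int_{0}^{\infty} \frac{10 a}{\left(a^{2} + u^{2}\right)^{2}} \, du = \frac{5 \pi}{2 a^{2}},$$
so $\int_{0}^{\infty} - \frac{5}{\left(a^{2} + u^{2}\right)^{2}} \, du = - \frac{5 \pi}{4 a^{3}}$.

Repeating — each differentiation of $1/(u^2+a^2)^j$ produces $-2ja/(u^2+a^2)^{j+1}$ — and dividing through by $-2ja$ at each step yields, after $3$ differentiations in total,
$$\int_{0}^{\infty} - \frac{5}{\left(a^{2} + u^{2}\right)^{4}} \, du = - \frac{25 \pi}{32 a^{7}}.$$

Setting $a = \frac{5}{4}$:
$$I = - \frac{512 \pi}{3125}.$$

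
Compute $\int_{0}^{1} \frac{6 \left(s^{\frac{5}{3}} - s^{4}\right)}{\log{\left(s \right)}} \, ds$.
$- \log{\left(\frac{11390625}{262144} \right)}$

Replace the exponent $4$ by a parameter $a$: let $I(a) = \int_{0}^{1} \frac{6 \left(s^{\frac{5}{3}} - s^{a}\right)}{\log{\left(s \right)}} \, ds$.

Since $\dfrac{\partial}{\partial a}\,s^{a} = s^{a} \ln s$, the $\ln s$ in the denominator cancels and
$$\frac{dI}{da} = \int_{0}^{1} -6 s^{a} \, ds = -6 \left[\frac{s^{a+1}}{a+1}\right]_0^1 = - \frac{6}{a + 1}.$$

Integrating with respect to $a$ gives $I(a) = - \log{\left(\frac{729 \left(a + 1\right)^{6}}{262144} \right)} + C$.

At $a = \frac{5}{3}$ the integrand is identically $0$, so $I(\frac{5}{3}) = 0$. The closed form gives $0$, hence $C = 0$.

Setting $a = 4$:
$$I = - \log{\left(\frac{11390625}{262144} \right)}.$$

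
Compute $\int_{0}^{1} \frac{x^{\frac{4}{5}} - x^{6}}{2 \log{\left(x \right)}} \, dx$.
$- \frac{\log{\left(35 \right)}}{2} + \log{\left(3 \right)}$

Introduce a parameter $a$ in the exponent: let $I(a) = \int_{0}^{1} \frac{x^{\frac{4}{5}} - x^{a}}{2 \log{\left(x \right)}} \, dx$.

Since $\dfrac{\partial}{\partial a}\,x^{a} = x^{a} \ln x$, the $\ln x$ in the denominator cancels and
$$\frac{dI}{da} = \int_{0}^{1} - \frac{1}{2} x^{a} \, dx = - \frac{1}{2} \left[\frac{x^{a+1}}{a+1}\right]_0^1 = - \frac{1}{2 a + 2}.$$

Integrating with respect to $a$ gives $I(a) = - \frac{\log{\left(a + 1 \right)}}{2} - \frac{\log{\left(5 \right)}}{2} + \log{\left(3 \right)} + C$.

At $a = \frac{4}{5}$ the integrand is identically $0$, so $I(\frac{4}{5}) = 0$. The closed form gives $0$, hence $C = 0$.

Setting $a = 6$:
$$I = - \frac{\log{\left(35 \right)}}{2} + \log{\left(3 \right)}.$$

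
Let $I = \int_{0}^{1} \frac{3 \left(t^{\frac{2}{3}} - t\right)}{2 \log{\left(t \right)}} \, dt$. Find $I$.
$\log{\left(\frac{5 \sqrt{30}}{36} \right)}$

Replace the exponent $\frac{2}{3}$ by a parameter $a$: let $I(a) = \int_{0}^{1} \frac{3 \left(- t + t^{a}\right)}{2 \log{\left(t \right)}} \, dt$.

Since $\dfrac{\partial}{\partial a}\,t^{a} = t^{a} \ln t$, the $\ln t$ in the denominator cancels and
$$\frac{dI}{da} = \int_{0}^{1} \frac{3}{2} t^{a} \, dt = \frac{3}{2} \left[\frac{t^{a+1}}{a+1}\right]_0^1 = \frac{3}{2 \left(a + 1\right)}.$$

Integrating with respect to $a$ gives $I(a) = \frac{3 \log{\left(a + 1 \right)}}{2} - \frac{3 \log{\left(2 \right)}}{2} + C$.

At $a = 1$ the integrand is identically $0$, so $I(1) = 0$. The closed form gives $0$, hence $C = 0$.

Setting $a = \frac{2}{3}$:
$$I = \log{\left(\frac{5 \sqrt{30}}{36} \right)}.$$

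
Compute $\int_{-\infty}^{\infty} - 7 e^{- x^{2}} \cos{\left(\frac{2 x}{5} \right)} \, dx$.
$- \frac{7 \sqrt{\pi}}{e^{\frac{1}{25}}}$

Let $b$ denote the cosine frequency and define $I(b) = \int_{-\infty}^{\infty} - 7 e^{- x^{2}} \cos{\left(b x \right)} \, dx$.

Differentiating under the integral sign,
$$I'(b) = \int_{-\infty}^{\infty} 7 x e^{- x^{2}} \sin{\left(b x \right)} \, dx.$$

Integrate $\int_{-\infty}^{\infty} x \sin(b x)\, e^{- x^{2}}\, dx$ by parts with $u = \sin(b x)$ and $dv = x\, e^{- x^{2}}\, dx$, giving $v = - \frac{e^{- x^{2}}}{2}$. The boundary term vanishes and
$$\int_{-\infty}^{\infty} x \sin(b x)\, e^{- x^{2}}\, dx = \frac{b}{2} \int_{-\infty}^{\infty} \cos(b x)\, e^{- x^{2}}\, dx,$$
so $I'(b) = - \frac{b}{2}\, I(b)$.

This is a separable first-order ODE; solving with the initial condition $I(0) = \int_{-\infty}^{\infty} - 7 e^{- x^{2}}\,dx = - 7 \sqrt{\pi}$ gives
$$I(b) = - 7 \sqrt{\pi} e^{- \frac{b^{2}}{4}}.$$

Setting $b = \frac{2}{5}$:
$$I = - \frac{7 \sqrt{\pi}}{e^{\frac{1}{25}}}.$$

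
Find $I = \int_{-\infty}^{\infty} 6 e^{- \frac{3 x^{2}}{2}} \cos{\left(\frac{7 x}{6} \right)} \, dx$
$\frac{2 \sqrt{6} \sqrt{\pi}}{e^{\frac{49}{216}}}$

Treat the cosine frequency as a parameter and define $I(b) = \int_{-\infty}^{\infty} 6 e^{- \frac{3 x^{2}}{2}} \cos{\left(b x \right)} \, dx$.

Differentiating under the integral sign,
$$I'(b) = \int_{-\infty}^{\infty} - 6 x e^{- \frac{3 x^{2}}{2}} \sin{\left(b x \right)} \, dx.$$

Integrate $\int_{-\infty}^{\infty} x \sin(b x)\, e^{- \frac{3 x^{2}}{2}}\, dx$ by parts with $u = \sin(b x)$ and $dv = x\, e^{- \frac{3 x^{2}}{2}}\, dx$, giving $v = - \frac{e^{- \frac{3 x^{2}}{2}}}{3}$. The boundary term vanishes and
$$\int_{-\infty}^{\infty} x \sin(b x)\, e^{- \frac{3 x^{2}}{2}}\, dx = \frac{b}{3} \int_{-\infty}^{\infty} \cos(b x)\, e^{- \frac{3 x^{2}}{2}}\, dx,$$
so $I'(b) = - \frac{b}{3}\, I(b)$.

This is a separable first-order ODE; solving with the initial condition $I(0) = \int_{-\infty}^{\infty} 6 e^{- \frac{3 x^{2}}{2}}\,dx = 2 \sqrt{6} \sqrt{\pi}$ gives
$$I(b) = 2 \sqrt{6} \sqrt{\pi} e^{- \frac{b^{2}}{6}}.$$

Setting $b = \frac{7}{6}$:
$$I = \frac{2 \sqrt{6} \sqrt{\pi}}{e^{\frac{49}{216}}}.$$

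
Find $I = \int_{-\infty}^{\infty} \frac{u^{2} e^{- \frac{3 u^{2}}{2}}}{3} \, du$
$\frac{\sqrt{6} \sqrt{\pi}}{27}$

Consider the simpler parametrised integral
$$J(a) = \int_{-\infty}^{\infty} \frac{e^{- a u^{2}}}{3} \, du = \frac{\sqrt{\pi}}{3 \sqrt{a}}.$$

Differentiating under the integral sign brings down a factor of $(-u^2)$:
$$\frac{dJ}{da} = \int_{-\infty}^{\infty} - \frac{u^{2} e^{- a u^{2}}}{3} \, du = - \frac{\sqrt{\pi}}{6 a^{\frac{3}{2}}}.$$

The integral on the left is $-I$, so $I = \frac{\sqrt{\pi}}{6 a^{\frac{3}{2}}}$.

Setting $a = \frac{3}{2}$:
$$I = \frac{\sqrt{6} \sqrt{\pi}}{27}.$$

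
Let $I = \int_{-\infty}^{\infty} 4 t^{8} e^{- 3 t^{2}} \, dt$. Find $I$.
$\frac{35 \sqrt{3} \sqrt{\pi}}{324}$

Begin with the known integral
$$J(a) = \int_{-\infty}^{\infty} 4 e^{- a t^{2}} \, dt = \frac{4 \sqrt{\pi}}{\sqrt{a}}.$$

Differentiating under the integral sign brings down a factor of $(-t^2)$:
$$\frac{dJ}{da} = \int_{-\infty}^{\infty} - 4 t^{2} e^{- a t^{2}} \, dt = - \frac{2 \sqrt{\pi}}{a^{\frac{3}{2}}}.$$

Repeating $4$ times in total — each differentiation brings down another $(-t^2)$ — gives
$$\frac{d^{4}J}{da^{4}} = \int_{-\infty}^{\infty} 4 t^{8} e^{- a t^{2}} \, dt = \frac{105 \sqrt{\pi}}{4 a^{\frac{9}{2}}},$$
and the integrand here is exactly the target integrand, so $I = \frac{105 \sqrt{\pi}}{4 a^{\frac{9}{2}}}$.

Setting $a = 3$:
$$I = \frac{35 \sqrt{3} \sqrt{\pi}}{324}.$$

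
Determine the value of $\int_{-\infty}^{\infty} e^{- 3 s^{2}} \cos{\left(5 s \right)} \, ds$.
$\frac{\sqrt{3} \sqrt{\pi}}{3 e^{\frac{25}{12}}}$

Define $I(b) = \int_{-\infty}^{\infty} e^{- 3 s^{2}} \cos{\left(b s \right)} \, ds$.

Differentiating under the integral sign,
$$I'(b) = \int_{-\infty}^{\infty} - s e^{- 3 s^{2}} \sin{\left(b s \right)} \, ds.$$

Integrate $\int_{-\infty}^{\infty} s \sin(b s)\, e^{- 3 s^{2}}\, ds$ by parts with $u = \sin(b s)$ and $dv = s\, e^{- 3 s^{2}}\, ds$, giving $v = - \frac{e^{- 3 s^{2}}}{6}$. The boundary term vanishes and
$$\int_{-\infty}^{\infty} s \sin(b s)\, e^{- 3 s^{2}}\, ds = \frac{b}{6} \int_{-\infty}^{\infty} \cos(b s)\, e^{- 3 s^{2}}\, ds,$$
so $I'(b) = - \frac{b}{6}\, I(b)$.

This is a separable first-order ODE; solving with the initial condition $I(0) = \int_{-\infty}^{\infty} e^{- 3 s^{2}}\,ds = \frac{\sqrt{3} \sqrt{\pi}}{3}$ gives
$$I(b) = \frac{\sqrt{3} \sqrt{\pi} e^{- \frac{b^{2}}{12}}}{3}.$$

Setting $b = 5$:
$$I = \frac{\sqrt{3} \sqrt{\pi}}{3 e^{\frac{25}{12}}}.$$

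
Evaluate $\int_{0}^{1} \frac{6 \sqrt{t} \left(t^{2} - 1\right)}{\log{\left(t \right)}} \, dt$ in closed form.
$\log{\left(\frac{117649}{729} \right)}$

Consider the one-parameter family: let $I(a) = \int_{0}^{1} \frac{6 \left(- \sqrt{t} + t^{a}\right)}{\log{\left(t \right)}} \, dt$.

Since $\dfrac{\partial}{\partial a}\,t^{a} = t^{a} \ln t$, the $\ln t$ in the denominator cancels and
$$\frac{dI}{da} = \int_{0}^{1} 6 t^{a} \, dt = 6 \left[\frac{t^{a+1}}{a+1}\right]_0^1 = \frac{6}{a + 1}.$$

Integrating with respect to $a$ gives $I(a) = \log{\left(\frac{64 \left(a + 1\right)^{6}}{729} \right)} + C$.

At $a = \frac{1}{2}$ the integrand is identically $0$, so $I(\frac{1}{2}) = 0$. The closed form gives $0$, hence $C = 0$.

Setting $a = \frac{5}{2}$:
$$I = \log{\left(\frac{117649}{729} \right)}.$$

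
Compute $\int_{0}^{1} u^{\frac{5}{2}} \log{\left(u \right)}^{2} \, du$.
$\frac{16}{343}$

Consider the simpler parametrised integral
$$J(a) = \int_{0}^{1} u^{a} \, du = \frac{1}{a + 1}.$$

Differentiating under the integral sign brings down a factor of $\ln u$:
$$\frac{dJ}{da} = \int_{0}^{1} u^{a} \log{\left(u \right)} \, du = - \frac{1}{\left(a + 1\right)^{2}}.$$

Repeating twice in total — each differentiation brings down another $\ln u$ — gives
$$\frac{d^{2}J}{da^{2}} = \int_{0}^{1} u^{a} \log{\left(u \right)}^{2} \, du = \frac{2}{\left(a + 1\right)^{3}},$$
and the integrand here is exactly the target integrand, so $I = \frac{2}{\left(a + 1\right)^{3}}$.

Setting $a = \frac{5}{2}$:
$$I = \frac{16}{343}.$$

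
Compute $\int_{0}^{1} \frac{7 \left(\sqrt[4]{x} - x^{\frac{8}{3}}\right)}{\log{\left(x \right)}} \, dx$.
$\log{\left(\frac{170859375}{319277809664} \right)}$

Introduce a parameter $a$ in the exponent: let $I(a) = \int_{0}^{1} \frac{7 \left(- x^{\frac{8}{3}} + x^{a}\right)}{\log{\left(x \right)}} \, dx$.

Since $\dfrac{\partial}{\partial a}\,x^{a} = x^{a} \ln x$, the $\ln x$ in the denominator cancels and
$$\frac{dI}{da} = \int_{0}^{1} 7 x^{a} \, dx = 7 \left[\frac{x^{a+1}}{a+1}\right]_0^1 = \frac{7}{a + 1}.$$

Integrating with respect to $a$ gives $I(a) = \log{\left(\frac{2187 \left(a + 1\right)^{7}}{19487171} \right)} + C$.

At $a = \frac{8}{3}$ the integrand is identically $0$, so $I(\frac{8}{3}) = 0$. The closed form gives $0$, hence $C = 0$.

Setting $a = \frac{1}{4}$:
$$I = \log{\left(\frac{170859375}{319277809664} \right)}.$$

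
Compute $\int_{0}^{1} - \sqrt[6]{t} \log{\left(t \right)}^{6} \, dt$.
$- \frac{201553920}{823543}$

Consider the simpler parametrised integral
$$J(a) = \int_{0}^{1} - t^{a} \, dt = - \frac{1}{a + 1}.$$

Differentiating under the integral sign brings down a factor of $\ln t$:
$$\frac{dJ}{da} = \int_{0}^{1} - t^{a} \log{\left(t \right)} \, dt = \frac{1}{\left(a + 1\right)^{2}}.$$

Repeating $6$ times in total — each differentiation brings down another $\ln t$ — gives
$$\frac{d^{6}J}{da^{6}} = \int_{0}^{1} - t^{a} \log{\left(t \right)}^{6} \, dt = - \frac{720}{\left(a + 1\right)^{7}},$$
and the integrand here is exactly the target integrand, so $I = - \frac{720}{\left(a + 1\right)^{7}}$.

Setting $a = \frac{1}{6}$:
$$I = - \frac{201553920}{823543}.$$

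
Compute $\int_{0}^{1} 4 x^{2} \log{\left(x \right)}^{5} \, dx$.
$- \frac{160}{243}$

Consider the simpler parametrised integral
$$J(a) = \int_{0}^{1} 4 x^{a} \, dx = \frac{4}{a + 1}.$$

Differentiating under the integral sign brings down a factor of $\ln x$:
$$\frac{dJ}{da} = \int_{0}^{1} 4 x^{a} \log{\left(x \right)} \, dx = - \frac{4}{\left(a + 1\right)^{2}}.$$

Repeating $5$ times in total — each differentiation brings down another $\ln x$ — gives
$$\frac{d^{5}J}{da^{5}} = \int_{0}^{1} 4 x^{a} \log{\left(x \right)}^{5} \, dx = - \frac{480}{\left(a + 1\right)^{6}},$$
and the integrand here is exactly the target integrand, so $I = - \frac{480}{\left(a + 1\right)^{6}}$.

Setting $a = 2$:
$$I = - \frac{160}{243}.$$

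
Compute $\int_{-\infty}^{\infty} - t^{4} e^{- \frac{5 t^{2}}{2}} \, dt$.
$- \frac{3 \sqrt{10} \sqrt{\pi}}{125}$

Begin with the known integral
$$J(a) = \int_{-\infty}^{\infty} - e^{- a t^{2}} \, dt = - \frac{\sqrt{\pi}}{\sqrt{a}}.$$

Differentiating under the integral sign brings down a factor of $(-t^2)$:
$$\frac{dJ}{da} = \int_{-\infty}^{\infty} t^{2} e^{- a t^{2}} \, dt = \frac{\sqrt{\pi}}{2 a^{\frac{3}{2}}}.$$

Repeating twice in total — each differentiation brings down another $(-t^2)$ — gives
$$\frac{d^{2}J}{da^{2}} = \int_{-\infty}^{\infty} - t^{4} e^{- a t^{2}} \, dt = - \frac{3 \sqrt{\pi}}{4 a^{\frac{5}{2}}},$$
and the integrand here is exactly the target integrand, so $I = - \frac{3 \sqrt{\pi}}{4 a^{\frac{5}{2}}}$.

Setting $a = \frac{5}{2}$:
$$I = - \frac{3 \sqrt{10} \sqrt{\pi}}{125}.$$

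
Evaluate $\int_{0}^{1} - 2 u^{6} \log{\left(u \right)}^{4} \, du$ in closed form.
$- \frac{48}{16807}$

Begin with the known integral
$$J(a) = \int_{0}^{1} - 2 u^{a} \, du = - \frac{2}{a + 1}.$$

Differentiating under the integral sign brings down a factor of $\ln u$:
$$\frac{dJ}{da} = \int_{0}^{1} - 2 u^{a} \log{\left(u \right)} \, du = \frac{2}{\left(a + 1\right)^{2}}.$$

Repeating $4$ times in total — each differentiation brings down another $\ln u$ — gives
$$\frac{d^{4}J}{da^{4}} = \int_{0}^{1} - 2 u^{a} \log{\left(u \right)}^{4} \, du = - \frac{48}{\left(a + 1\right)^{5}},$$
and the integrand here is exactly the target integrand, so $I = - \frac{48}{\left(a + 1\right)^{5}}$.

Setting $a = 6$:
$$I = - \frac{48}{16807}.$$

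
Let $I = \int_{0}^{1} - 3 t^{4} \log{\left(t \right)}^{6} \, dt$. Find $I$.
$- \frac{432}{15625}$

Start from the elementary integral
$$J(a) = \int_{0}^{1} - 3 t^{a} \, dt = - \frac{3}{a + 1}.$$

Differentiating under the integral sign brings down a factor of $\ln t$:
$$\frac{dJ}{da} = \int_{0}^{1} - 3 t^{a} \log{\left(t \right)} \, dt = \frac{3}{\left(a + 1\right)^{2}}.$$

Repeating $6$ times in total — each differentiation brings down another $\ln t$ — gives
$$\frac{d^{6}J}{da^{6}} = \int_{0}^{1} - 3 t^{a} \log{\left(t \right)}^{6} \, dt = - \frac{2160}{\left(a + 1\right)^{7}},$$
and the integrand here is exactly the target integrand, so $I = - \frac{2160}{\left(a + 1\right)^{7}}$.

Setting $a = 4$:
$$I = - \frac{432}{15625}.$$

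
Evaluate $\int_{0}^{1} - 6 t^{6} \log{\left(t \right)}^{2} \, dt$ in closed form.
$- \frac{12}{343}$

Begin with the known integral
$$J(a) = \int_{0}^{1} - 6 t^{a} \, dt = - \frac{6}{a + 1}.$$

Differentiating under the integral sign brings down a factor of $\ln t$:
$$\frac{dJ}{da} = \int_{0}^{1} - 6 t^{a} \log{\left(t \right)} \, dt = \frac{6}{\left(a + 1\right)^{2}}.$$

Repeating twice in total — each differentiation brings down another $\ln t$ — gives
$$\frac{d^{2}J}{da^{2}} = \int_{0}^{1} - 6 t^{a} \log{\left(t \right)}^{2} \, dt = - \frac{12}{\left(a + 1\right)^{3}},$$
and the integrand here is exactly the target integrand, so $I = - \frac{12}{\left(a + 1\right)^{3}}$.

Setting $a = 6$:
$$I = - \frac{12}{343}.$$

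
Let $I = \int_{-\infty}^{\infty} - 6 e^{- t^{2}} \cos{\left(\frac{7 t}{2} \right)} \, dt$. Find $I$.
$- \frac{6 \sqrt{\pi}}{e^{\frac{49}{16}}}$

Let $b$ denote the cosine frequency and define $I(b) = \int_{-\infty}^{\infty} - 6 e^{- t^{2}} \cos{\left(b t \right)} \, dt$.

Differentiating under the integral sign,
$$I'(b) = \int_{-\infty}^{\infty} 6 t e^{- t^{2}} \sin{\left(b t \right)} \, dt.$$

Integrate $\int_{-\infty}^{\infty} t \sin(b t)\, e^{- t^{2}}\, dt$ by parts with $u = \sin(b t)$ and $dv = t\, e^{- t^{2}}\, dt$, giving $v = - \frac{e^{- t^{2}}}{2}$. The boundary term vanishes and
$$\int_{-\infty}^{\infty} t \sin(b t)\, e^{- t^{2}}\, dt = \frac{b}{2} \int_{-\infty}^{\infty} \cos(b t)\, e^{- t^{2}}\, dt,$$
so $I'(b) = - \frac{b}{2}\, I(b)$.

This is a separable first-order ODE; solving with the initial condition $I(0) = \int_{-\infty}^{\infty} - 6 e^{- t^{2}}\,dt = - 6 \sqrt{\pi}$ gives
$$I(b) = - 6 \sqrt{\pi} e^{- \frac{b^{2}}{4}}.$$

Setting $b = \frac{7}{2}$:
$$I = - \frac{6 \sqrt{\pi}}{e^{\frac{49}{16}}}.$$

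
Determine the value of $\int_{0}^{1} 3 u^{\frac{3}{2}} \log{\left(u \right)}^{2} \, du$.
$\frac{48}{125}$

Start from the elementary integral
$$J(a) = \int_{0}^{1} 3 u^{a} \, du = \frac{3}{a + 1}.$$

Differentiating under the integral sign brings down a factor of $\ln u$:
$$\frac{dJ}{da} = \int_{0}^{1} 3 u^{a} \log{\left(u \right)} \, du = - \frac{3}{\left(a + 1\right)^{2}}.$$

Repeating twice in total — each differentiation brings down another $\ln u$ — gives
$$\frac{d^{2}J}{da^{2}} = \int_{0}^{1} 3 u^{a} \log{\left(u \right)}^{2} \, du = \frac{6}{\left(a + 1\right)^{3}},$$
and the integrand here is exactly the target integrand, so $I = \frac{6}{\left(a + 1\right)^{3}}$.

Setting $a = \frac{3}{2}$:
$$I = \frac{48}{125}.$$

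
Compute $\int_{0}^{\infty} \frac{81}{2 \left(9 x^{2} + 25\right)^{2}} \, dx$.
$\frac{27 \pi}{1000}$

Start from the standard arctangent integral
$$J(a) = \int_{0}^{\infty} \frac{1}{2 \left(a^{2} + x^{2}\right)} \, dx = \frac{\pi}{4 a}.$$

Differentiating under the integral sign with respect to $a$,
$$\frac{dJ}{da} = \int_{0}^{\infty} - \frac{a}{\left(a^{2} + x^{2}\right)^{2}} \, dx = - \frac{\pi}{4 a^{2}},$$
so $\int_{0}^{\infty} \frac{1}{2 \left(a^{2} + x^{2}\right)^{2}} \, dx = \frac{\pi}{8 a^{3}}$.

Setting $a = \frac{5}{3}$:
$$I = \frac{27 \pi}{1000}.$$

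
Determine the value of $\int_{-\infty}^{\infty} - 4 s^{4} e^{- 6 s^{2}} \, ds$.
$- \frac{\sqrt{6} \sqrt{\pi}}{72}$

Begin with the known integral
$$J(a) = \int_{-\infty}^{\infty} - 4 e^{- a s^{2}} \, ds = - \frac{4 \sqrt{\pi}}{\sqrt{a}}.$$

Differentiating under the integral sign brings down a factor of $(-s^2)$:
$$\frac{dJ}{da} = \int_{-\infty}^{\infty} 4 s^{2} e^{- a s^{2}} \, ds = \frac{2 \sqrt{\pi}}{a^{\frac{3}{2}}}.$$

Repeating twice in total — each differentiation brings down another $(-s^2)$ — gives
$$\frac{d^{2}J}{da^{2}} = \int_{-\infty}^{\infty} - 4 s^{4} e^{- a s^{2}} \, ds = - \frac{3 \sqrt{\pi}}{a^{\frac{5}{2}}},$$
and the integrand here is exactly the target integrand, so $I = - \frac{3 \sqrt{\pi}}{a^{\frac{5}{2}}}$.

Setting $a = 6$:
$$I = - \frac{\sqrt{6} \sqrt{\pi}}{72}.$$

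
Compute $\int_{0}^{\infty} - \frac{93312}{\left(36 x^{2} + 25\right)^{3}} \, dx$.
$- \frac{2916 \pi}{3125}$

Start from the standard arctangent integral
$$J(a) = \int_{0}^{\infty} - \frac{2}{a^{2} + x^{2}} \, dx = - \frac{\pi}{a}.$$

Differentiating under the integral sign with respect to $a$,
$$\frac{dJ}{da} = \int_{0}^{\infty} \frac{4 a}{\left(a^{2} + x^{2}\right)^{2}} \, dx = \frac{\pi}{a^{2}},$$
so $\int_{0}^{\infty} - \frac{2}{\left(a^{2} + x^{2}\right)^{2}} \, dx = - \frac{\pi}{2 a^{3}}$.

Repeating — each differentiation of $1/(x^2+a^2)^j$ produces $-2ja/(x^2+a^2)^{j+1}$ — and dividing through by $-2ja$ at each step yields, after $2$ differentiations in total,
$$\int_{0}^{\infty} - \frac{2}{\left(a^{2} + x^{2}\right)^{3}} \, dx = - \frac{3 \pi}{8 a^{5}}.$$

Setting $a = \frac{5}{6}$:
$$I = - \frac{2916 \pi}{3125}.$$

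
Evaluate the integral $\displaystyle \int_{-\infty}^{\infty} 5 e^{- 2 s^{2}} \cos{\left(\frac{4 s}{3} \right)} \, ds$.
$\frac{5 \sqrt{2} \sqrt{\pi}}{2 e^{\frac{2}{9}}}$

Let $b$ denote the cosine frequency and define $I(b) = \int_{-\infty}^{\infty} 5 e^{- 2 s^{2}} \cos{\left(b s \right)} \, ds$.

Differentiating under the integral sign,
$$I'(b) = \int_{-\infty}^{\infty} - 5 s e^{- 2 s^{2}} \sin{\left(b s \right)} \, ds.$$

Integrate $\int_{-\infty}^{\infty} s \sin(b s)\, e^{- 2 s^{2}}\, ds$ by parts with $u = \sin(b s)$ and $dv = s\, e^{- 2 s^{2}}\, ds$, giving $v = - \frac{e^{- 2 s^{2}}}{4}$. The boundary term vanishes and
$$\int_{-\infty}^{\infty} s \sin(b s)\, e^{- 2 s^{2}}\, ds = \frac{b}{4} \int_{-\infty}^{\infty} \cos(b s)\, e^{- 2 s^{2}}\, ds,$$
so $I'(b) = - \frac{b}{4}\, I(b)$.

This is a separable first-order ODE; solving with the initial condition $I(0) = \int_{-\infty}^{\infty} 5 e^{- 2 s^{2}}\,ds = \frac{5 \sqrt{2} \sqrt{\pi}}{2}$ gives
$$I(b) = \frac{5 \sqrt{2} \sqrt{\pi} e^{- \frac{b^{2}}{8}}}{2}.$$

Setting $b = \frac{4}{3}$:
$$I = \frac{5 \sqrt{2} \sqrt{\pi}}{2 e^{\frac{2}{9}}}.$$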